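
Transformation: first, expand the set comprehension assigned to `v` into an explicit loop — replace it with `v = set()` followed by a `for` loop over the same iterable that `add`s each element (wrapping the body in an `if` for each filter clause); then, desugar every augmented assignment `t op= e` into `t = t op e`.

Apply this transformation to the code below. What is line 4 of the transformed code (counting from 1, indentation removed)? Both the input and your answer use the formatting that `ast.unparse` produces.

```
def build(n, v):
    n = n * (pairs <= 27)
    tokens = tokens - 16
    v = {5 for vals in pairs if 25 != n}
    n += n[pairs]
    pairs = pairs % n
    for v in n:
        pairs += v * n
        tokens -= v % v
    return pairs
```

Transformed code:
def build(n, v):
    n = n * (pairs <= 27)
    tokens = tokens - 16
    v = set()
    for vals in pairs:
        if 25 != n:
            v.add(5)
    n = n + n[pairs]
    pairs = pairs % n
    for v in n:
        pairs = pairs + v * n
        tokens = tokens - v % v
    return pairs

v = set()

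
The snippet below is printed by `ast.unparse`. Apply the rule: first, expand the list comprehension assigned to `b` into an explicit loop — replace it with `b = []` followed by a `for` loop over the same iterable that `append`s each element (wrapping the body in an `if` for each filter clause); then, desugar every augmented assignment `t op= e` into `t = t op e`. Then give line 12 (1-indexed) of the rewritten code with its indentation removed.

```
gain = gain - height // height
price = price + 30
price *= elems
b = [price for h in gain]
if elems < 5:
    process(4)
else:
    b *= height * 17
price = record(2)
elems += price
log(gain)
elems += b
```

Transformed code:
gain = gain - height // height
price = price + 30
price = price * elems
b = []
for h in gain:
    b.append(price)
if elems < 5:
    process(4)
else:
    b = b * (height * 17)
price = record(2)
elems = elems + price
log(gain)
elems = elems + b

elems = elems + price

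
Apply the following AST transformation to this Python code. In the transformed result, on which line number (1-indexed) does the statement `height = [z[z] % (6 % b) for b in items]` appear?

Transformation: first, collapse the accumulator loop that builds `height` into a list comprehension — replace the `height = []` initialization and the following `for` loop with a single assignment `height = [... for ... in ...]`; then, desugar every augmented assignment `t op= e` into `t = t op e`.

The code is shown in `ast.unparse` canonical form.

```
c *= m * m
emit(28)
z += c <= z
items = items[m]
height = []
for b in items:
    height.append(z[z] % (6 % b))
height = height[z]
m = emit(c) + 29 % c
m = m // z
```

Transformed code:
c = c * (m * m)
emit(28)
z = z + (c <= z)
items = items[m]
height = [z[z] % (6 % b) for b in items]
height = height[z]
m = emit(c) + 29 % c
m = m // z

5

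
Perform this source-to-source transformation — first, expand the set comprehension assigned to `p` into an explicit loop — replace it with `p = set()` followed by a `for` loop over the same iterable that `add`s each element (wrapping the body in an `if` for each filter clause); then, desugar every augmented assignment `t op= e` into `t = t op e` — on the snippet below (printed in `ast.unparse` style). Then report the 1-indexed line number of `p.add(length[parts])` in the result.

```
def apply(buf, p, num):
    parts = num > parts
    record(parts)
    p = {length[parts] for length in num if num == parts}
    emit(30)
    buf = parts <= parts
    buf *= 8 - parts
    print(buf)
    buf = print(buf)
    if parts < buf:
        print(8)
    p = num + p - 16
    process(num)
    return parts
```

7

Transformed code:
def apply(buf, p, num):
    parts = num > parts
    record(parts)
    p = set()
    for length in num:
        if num == parts:
            p.add(length[parts])
    emit(30)
    buf = parts <= parts
    buf = buf * (8 - parts)
    print(buf)
    buf = print(buf)
    if parts < buf:
        print(8)
    p = num + p - 16
    process(num)
    return parts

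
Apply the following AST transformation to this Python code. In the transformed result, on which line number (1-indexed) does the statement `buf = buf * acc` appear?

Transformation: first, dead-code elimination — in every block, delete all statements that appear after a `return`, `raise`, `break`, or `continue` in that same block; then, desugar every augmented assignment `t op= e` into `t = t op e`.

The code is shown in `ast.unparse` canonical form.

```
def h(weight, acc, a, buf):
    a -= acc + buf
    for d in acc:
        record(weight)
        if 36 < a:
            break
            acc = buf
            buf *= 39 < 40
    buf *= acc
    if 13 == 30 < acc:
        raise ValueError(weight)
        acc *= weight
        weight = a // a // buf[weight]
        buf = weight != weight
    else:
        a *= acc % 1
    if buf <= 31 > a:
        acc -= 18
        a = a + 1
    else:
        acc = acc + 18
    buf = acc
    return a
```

Transformed code:
def h(weight, acc, a, buf):
    a = a - (acc + buf)
    for d in acc:
        record(weight)
        if 36 < a:
            break
    buf = buf * acc
    if 13 == 30 < acc:
        raise ValueError(weight)
    else:
        a = a * (acc % 1)
    if buf <= 31 > a:
        acc = acc - 18
        a = a + 1
    else:
        acc = acc + 18
    buf = acc
    return a

7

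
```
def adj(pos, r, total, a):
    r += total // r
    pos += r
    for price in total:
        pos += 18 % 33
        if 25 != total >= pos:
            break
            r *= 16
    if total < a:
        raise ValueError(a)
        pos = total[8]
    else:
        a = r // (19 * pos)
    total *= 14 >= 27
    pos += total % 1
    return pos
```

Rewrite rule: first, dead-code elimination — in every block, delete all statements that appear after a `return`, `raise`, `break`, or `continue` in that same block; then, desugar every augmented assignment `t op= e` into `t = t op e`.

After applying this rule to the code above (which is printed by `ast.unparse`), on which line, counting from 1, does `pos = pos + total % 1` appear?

Transformed code:
def adj(pos, r, total, a):
    r = r + total // r
    pos = pos + r
    for price in total:
        pos = pos + 18 % 33
        if 25 != total >= pos:
            break
    if total < a:
        raise ValueError(a)
    else:
        a = r // (19 * pos)
    total = total * (14 >= 27)
    pos = pos + total % 1
    return pos

13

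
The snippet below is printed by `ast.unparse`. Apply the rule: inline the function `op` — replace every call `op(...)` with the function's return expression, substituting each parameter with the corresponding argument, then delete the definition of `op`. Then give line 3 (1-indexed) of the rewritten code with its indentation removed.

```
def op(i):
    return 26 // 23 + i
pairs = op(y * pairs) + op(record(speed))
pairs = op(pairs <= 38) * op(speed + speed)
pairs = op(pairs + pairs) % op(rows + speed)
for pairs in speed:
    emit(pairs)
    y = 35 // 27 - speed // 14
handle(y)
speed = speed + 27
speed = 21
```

pairs = (26 // 23 + (pairs + pairs)) % (26 // 23 + (rows + speed))

Transformed code:
pairs = 26 // 23 + y * pairs + (26 // 23 + record(speed))
pairs = (26 // 23 + (pairs <= 38)) * (26 // 23 + (speed + speed))
pairs = (26 // 23 + (pairs + pairs)) % (26 // 23 + (rows + speed))
for pairs in speed:
    emit(pairs)
    y = 35 // 27 - speed // 14
handle(y)
speed = speed + 27
speed = 21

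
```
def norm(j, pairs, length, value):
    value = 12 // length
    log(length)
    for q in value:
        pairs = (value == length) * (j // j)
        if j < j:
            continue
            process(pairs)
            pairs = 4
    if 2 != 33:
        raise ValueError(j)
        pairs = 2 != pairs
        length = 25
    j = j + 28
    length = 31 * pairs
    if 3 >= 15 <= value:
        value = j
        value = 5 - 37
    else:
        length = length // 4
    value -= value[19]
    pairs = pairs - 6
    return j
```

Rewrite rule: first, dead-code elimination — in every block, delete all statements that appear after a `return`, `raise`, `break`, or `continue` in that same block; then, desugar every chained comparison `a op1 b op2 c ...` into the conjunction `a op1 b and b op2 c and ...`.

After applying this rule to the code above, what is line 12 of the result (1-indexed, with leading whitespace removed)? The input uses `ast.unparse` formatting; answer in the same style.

if 3 >= 15 and 15 <= value:

Transformed code:
def norm(j, pairs, length, value):
    value = 12 // length
    log(length)
    for q in value:
        pairs = (value == length) * (j // j)
        if j < j:
            continue
    if 2 != 33:
        raise ValueError(j)
    j = j + 28
    length = 31 * pairs
    if 3 >= 15 and 15 <= value:
        value = j
        value = 5 - 37
    else:
        length = length // 4
    value -= value[19]
    pairs = pairs - 6
    return j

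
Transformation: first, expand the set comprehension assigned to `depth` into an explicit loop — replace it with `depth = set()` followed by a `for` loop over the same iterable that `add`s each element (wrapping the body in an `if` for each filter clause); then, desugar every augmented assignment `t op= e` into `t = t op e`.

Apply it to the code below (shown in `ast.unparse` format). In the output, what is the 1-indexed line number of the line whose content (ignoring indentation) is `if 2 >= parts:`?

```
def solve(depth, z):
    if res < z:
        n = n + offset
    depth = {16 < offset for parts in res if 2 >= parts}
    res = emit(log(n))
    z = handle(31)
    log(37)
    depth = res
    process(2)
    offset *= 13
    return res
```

6

Transformed code:
def solve(depth, z):
    if res < z:
        n = n + offset
    depth = set()
    for parts in res:
        if 2 >= parts:
            depth.add(16 < offset)
    res = emit(log(n))
    z = handle(31)
    log(37)
    depth = res
    process(2)
    offset = offset * 13
    return res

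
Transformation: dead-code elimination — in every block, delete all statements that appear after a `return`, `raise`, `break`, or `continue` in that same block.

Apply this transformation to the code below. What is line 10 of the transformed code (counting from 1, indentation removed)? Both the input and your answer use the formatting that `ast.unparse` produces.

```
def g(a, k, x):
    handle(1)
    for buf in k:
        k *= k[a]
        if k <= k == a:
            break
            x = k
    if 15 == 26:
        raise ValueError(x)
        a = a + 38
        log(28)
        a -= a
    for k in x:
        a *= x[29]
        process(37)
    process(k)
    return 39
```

Transformed code:
def g(a, k, x):
    handle(1)
    for buf in k:
        k *= k[a]
        if k <= k == a:
            break
    if 15 == 26:
        raise ValueError(x)
    for k in x:
        a *= x[29]
        process(37)
    process(k)
    return 39

a *= x[29]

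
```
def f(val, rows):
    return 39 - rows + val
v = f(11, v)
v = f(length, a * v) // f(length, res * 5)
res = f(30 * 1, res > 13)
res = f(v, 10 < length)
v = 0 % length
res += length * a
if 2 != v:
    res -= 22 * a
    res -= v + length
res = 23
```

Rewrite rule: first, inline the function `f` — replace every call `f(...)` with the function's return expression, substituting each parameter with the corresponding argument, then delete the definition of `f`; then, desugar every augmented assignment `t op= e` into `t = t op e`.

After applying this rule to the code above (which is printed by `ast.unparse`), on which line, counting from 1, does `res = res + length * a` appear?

Transformed code:
v = 39 - v + 11
v = (39 - a * v + length) // (39 - res * 5 + length)
res = 39 - (res > 13) + 30 * 1
res = 39 - (10 < length) + v
v = 0 % length
res = res + length * a
if 2 != v:
    res = res - 22 * a
    res = res - (v + length)
res = 23

6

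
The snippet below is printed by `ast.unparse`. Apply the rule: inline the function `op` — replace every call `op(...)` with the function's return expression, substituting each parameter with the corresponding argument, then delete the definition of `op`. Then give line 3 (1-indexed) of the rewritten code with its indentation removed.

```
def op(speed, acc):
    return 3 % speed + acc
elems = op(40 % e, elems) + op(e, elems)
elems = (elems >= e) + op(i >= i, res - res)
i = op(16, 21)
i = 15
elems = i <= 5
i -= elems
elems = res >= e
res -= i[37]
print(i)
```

i = 3 % 16 + 21

Transformed code:
elems = 3 % (40 % e) + elems + (3 % e + elems)
elems = (elems >= e) + (3 % (i >= i) + (res - res))
i = 3 % 16 + 21
i = 15
elems = i <= 5
i -= elems
elems = res >= e
res -= i[37]
print(i)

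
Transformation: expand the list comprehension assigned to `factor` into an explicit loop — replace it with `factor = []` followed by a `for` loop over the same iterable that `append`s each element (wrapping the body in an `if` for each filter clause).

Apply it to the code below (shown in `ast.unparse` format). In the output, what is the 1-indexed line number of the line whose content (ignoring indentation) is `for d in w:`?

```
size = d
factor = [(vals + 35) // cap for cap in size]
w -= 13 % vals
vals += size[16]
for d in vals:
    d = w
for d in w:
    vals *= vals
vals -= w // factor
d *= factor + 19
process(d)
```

Transformed code:
size = d
factor = []
for cap in size:
    factor.append((vals + 35) // cap)
w -= 13 % vals
vals += size[16]
for d in vals:
    d = w
for d in w:
    vals *= vals
vals -= w // factor
d *= factor + 19
process(d)

9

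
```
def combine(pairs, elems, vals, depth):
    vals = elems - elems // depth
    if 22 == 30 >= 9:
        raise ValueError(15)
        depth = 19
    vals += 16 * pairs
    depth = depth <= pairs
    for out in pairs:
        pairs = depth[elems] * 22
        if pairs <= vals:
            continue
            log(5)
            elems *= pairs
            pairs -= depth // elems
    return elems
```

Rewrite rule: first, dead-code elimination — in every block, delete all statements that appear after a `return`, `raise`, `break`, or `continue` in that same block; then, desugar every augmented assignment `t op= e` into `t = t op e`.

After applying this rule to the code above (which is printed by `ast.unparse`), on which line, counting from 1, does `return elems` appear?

11

Transformed code:
def combine(pairs, elems, vals, depth):
    vals = elems - elems // depth
    if 22 == 30 >= 9:
        raise ValueError(15)
    vals = vals + 16 * pairs
    depth = depth <= pairs
    for out in pairs:
        pairs = depth[elems] * 22
        if pairs <= vals:
            continue
    return elems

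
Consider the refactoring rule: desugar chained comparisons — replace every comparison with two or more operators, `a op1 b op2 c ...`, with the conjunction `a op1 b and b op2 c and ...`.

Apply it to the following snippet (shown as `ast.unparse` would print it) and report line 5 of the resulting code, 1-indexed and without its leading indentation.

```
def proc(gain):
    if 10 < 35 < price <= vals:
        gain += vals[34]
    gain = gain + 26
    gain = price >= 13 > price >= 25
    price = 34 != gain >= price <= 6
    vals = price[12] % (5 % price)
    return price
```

Transformed code:
def proc(gain):
    if 10 < 35 and 35 < price and (price <= vals):
        gain += vals[34]
    gain = gain + 26
    gain = price >= 13 and 13 > price and (price >= 25)
    price = 34 != gain and gain >= price and (price <= 6)
    vals = price[12] % (5 % price)
    return price

gain = price >= 13 and 13 > price and (price >= 25)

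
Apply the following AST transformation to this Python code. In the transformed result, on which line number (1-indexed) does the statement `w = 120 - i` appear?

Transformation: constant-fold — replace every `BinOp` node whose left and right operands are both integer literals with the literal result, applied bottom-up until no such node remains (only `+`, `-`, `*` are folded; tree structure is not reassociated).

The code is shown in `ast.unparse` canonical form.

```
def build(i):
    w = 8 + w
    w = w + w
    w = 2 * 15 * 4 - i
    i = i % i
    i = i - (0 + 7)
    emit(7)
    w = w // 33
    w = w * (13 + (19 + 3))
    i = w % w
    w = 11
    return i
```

4

Transformed code:
def build(i):
    w = 8 + w
    w = w + w
    w = 120 - i
    i = i % i
    i = i - 7
    emit(7)
    w = w // 33
    w = w * 35
    i = w % w
    w = 11
    return i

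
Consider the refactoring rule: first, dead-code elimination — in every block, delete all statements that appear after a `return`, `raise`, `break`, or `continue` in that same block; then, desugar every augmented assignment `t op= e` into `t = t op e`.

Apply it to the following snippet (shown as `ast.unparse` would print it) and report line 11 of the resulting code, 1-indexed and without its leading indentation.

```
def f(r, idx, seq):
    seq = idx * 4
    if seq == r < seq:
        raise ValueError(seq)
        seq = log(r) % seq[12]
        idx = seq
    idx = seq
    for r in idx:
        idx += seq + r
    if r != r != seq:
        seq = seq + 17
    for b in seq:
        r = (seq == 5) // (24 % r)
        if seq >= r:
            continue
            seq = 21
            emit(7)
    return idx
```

Transformed code:
def f(r, idx, seq):
    seq = idx * 4
    if seq == r < seq:
        raise ValueError(seq)
    idx = seq
    for r in idx:
        idx = idx + (seq + r)
    if r != r != seq:
        seq = seq + 17
    for b in seq:
        r = (seq == 5) // (24 % r)
        if seq >= r:
            continue
    return idx

r = (seq == 5) // (24 % r)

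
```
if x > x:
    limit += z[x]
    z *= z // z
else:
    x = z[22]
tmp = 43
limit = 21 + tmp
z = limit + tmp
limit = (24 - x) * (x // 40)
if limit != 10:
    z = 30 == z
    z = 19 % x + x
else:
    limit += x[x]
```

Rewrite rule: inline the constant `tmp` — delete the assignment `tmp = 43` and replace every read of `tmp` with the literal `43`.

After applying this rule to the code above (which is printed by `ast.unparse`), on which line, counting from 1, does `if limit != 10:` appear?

9

Transformed code:
if x > x:
    limit += z[x]
    z *= z // z
else:
    x = z[22]
limit = 21 + 43
z = limit + 43
limit = (24 - x) * (x // 40)
if limit != 10:
    z = 30 == z
    z = 19 % x + x
else:
    limit += x[x]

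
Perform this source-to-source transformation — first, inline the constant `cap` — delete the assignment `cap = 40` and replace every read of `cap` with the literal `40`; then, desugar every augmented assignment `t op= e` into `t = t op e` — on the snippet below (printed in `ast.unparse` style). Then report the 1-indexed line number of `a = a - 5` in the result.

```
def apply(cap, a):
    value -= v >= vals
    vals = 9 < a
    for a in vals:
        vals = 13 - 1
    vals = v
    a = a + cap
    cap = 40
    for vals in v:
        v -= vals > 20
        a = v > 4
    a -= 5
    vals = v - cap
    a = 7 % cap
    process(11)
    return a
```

11

Transformed code:
def apply(cap, a):
    value = value - (v >= vals)
    vals = 9 < a
    for a in vals:
        vals = 13 - 1
    vals = v
    a = a + 40
    for vals in v:
        v = v - (vals > 20)
        a = v > 4
    a = a - 5
    vals = v - 40
    a = 7 % 40
    process(11)
    return a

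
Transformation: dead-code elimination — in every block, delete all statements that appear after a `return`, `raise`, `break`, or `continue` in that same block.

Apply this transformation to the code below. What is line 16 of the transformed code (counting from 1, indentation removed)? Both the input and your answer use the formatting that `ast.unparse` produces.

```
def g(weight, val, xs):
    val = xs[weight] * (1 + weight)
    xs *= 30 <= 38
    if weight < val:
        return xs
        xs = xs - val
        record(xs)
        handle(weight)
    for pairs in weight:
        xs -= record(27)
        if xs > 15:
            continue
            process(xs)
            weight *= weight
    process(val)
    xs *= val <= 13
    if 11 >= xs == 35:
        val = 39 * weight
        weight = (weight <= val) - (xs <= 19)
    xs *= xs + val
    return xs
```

return xs

Transformed code:
def g(weight, val, xs):
    val = xs[weight] * (1 + weight)
    xs *= 30 <= 38
    if weight < val:
        return xs
    for pairs in weight:
        xs -= record(27)
        if xs > 15:
            continue
    process(val)
    xs *= val <= 13
    if 11 >= xs == 35:
        val = 39 * weight
        weight = (weight <= val) - (xs <= 19)
    xs *= xs + val
    return xs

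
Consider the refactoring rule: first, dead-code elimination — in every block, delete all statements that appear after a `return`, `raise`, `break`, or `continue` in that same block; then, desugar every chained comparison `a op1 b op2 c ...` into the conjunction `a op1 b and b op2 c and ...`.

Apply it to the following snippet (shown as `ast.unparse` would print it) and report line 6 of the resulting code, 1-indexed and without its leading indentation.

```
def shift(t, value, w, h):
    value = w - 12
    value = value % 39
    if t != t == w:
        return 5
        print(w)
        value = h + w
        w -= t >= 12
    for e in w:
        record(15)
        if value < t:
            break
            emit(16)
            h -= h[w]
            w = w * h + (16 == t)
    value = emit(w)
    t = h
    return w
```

for e in w:

Transformed code:
def shift(t, value, w, h):
    value = w - 12
    value = value % 39
    if t != t and t == w:
        return 5
    for e in w:
        record(15)
        if value < t:
            break
    value = emit(w)
    t = h
    return w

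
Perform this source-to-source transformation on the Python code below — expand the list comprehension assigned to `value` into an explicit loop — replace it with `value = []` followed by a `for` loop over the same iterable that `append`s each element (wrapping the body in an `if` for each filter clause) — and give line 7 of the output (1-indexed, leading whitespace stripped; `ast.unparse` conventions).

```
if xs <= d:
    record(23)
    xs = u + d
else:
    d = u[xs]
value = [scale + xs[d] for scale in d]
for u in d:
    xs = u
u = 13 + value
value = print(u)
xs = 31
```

for scale in d:

Transformed code:
if xs <= d:
    record(23)
    xs = u + d
else:
    d = u[xs]
value = []
for scale in d:
    value.append(scale + xs[d])
for u in d:
    xs = u
u = 13 + value
value = print(u)
xs = 31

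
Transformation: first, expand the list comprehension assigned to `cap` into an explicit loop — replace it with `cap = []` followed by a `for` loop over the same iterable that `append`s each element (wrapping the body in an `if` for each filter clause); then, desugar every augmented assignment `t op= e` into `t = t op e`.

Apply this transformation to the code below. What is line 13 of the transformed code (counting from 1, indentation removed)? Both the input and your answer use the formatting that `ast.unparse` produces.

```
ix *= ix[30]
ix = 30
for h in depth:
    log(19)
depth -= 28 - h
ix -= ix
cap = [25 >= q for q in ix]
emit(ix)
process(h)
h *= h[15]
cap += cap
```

cap = cap + cap

Transformed code:
ix = ix * ix[30]
ix = 30
for h in depth:
    log(19)
depth = depth - (28 - h)
ix = ix - ix
cap = []
for q in ix:
    cap.append(25 >= q)
emit(ix)
process(h)
h = h * h[15]
cap = cap + cap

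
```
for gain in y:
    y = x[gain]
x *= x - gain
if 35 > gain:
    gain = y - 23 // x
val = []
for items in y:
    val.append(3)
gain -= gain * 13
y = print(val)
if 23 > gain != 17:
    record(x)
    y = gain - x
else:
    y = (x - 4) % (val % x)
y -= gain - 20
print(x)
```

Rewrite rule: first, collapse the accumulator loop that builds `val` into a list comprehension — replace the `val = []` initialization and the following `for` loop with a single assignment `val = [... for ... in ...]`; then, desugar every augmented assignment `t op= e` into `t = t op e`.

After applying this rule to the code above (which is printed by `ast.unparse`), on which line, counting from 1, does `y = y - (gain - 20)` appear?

14

Transformed code:
for gain in y:
    y = x[gain]
x = x * (x - gain)
if 35 > gain:
    gain = y - 23 // x
val = [3 for items in y]
gain = gain - gain * 13
y = print(val)
if 23 > gain != 17:
    record(x)
    y = gain - x
else:
    y = (x - 4) % (val % x)
y = y - (gain - 20)
print(x)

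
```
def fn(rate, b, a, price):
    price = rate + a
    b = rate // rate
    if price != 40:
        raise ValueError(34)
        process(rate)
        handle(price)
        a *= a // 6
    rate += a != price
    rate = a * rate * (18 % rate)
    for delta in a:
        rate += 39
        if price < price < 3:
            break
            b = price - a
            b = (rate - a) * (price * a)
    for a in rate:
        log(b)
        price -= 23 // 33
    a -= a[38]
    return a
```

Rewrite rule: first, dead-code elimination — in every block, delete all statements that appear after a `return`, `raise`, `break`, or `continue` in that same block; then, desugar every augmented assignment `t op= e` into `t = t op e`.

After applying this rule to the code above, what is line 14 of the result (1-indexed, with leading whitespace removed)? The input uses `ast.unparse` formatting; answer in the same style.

price = price - 23 // 33

Transformed code:
def fn(rate, b, a, price):
    price = rate + a
    b = rate // rate
    if price != 40:
        raise ValueError(34)
    rate = rate + (a != price)
    rate = a * rate * (18 % rate)
    for delta in a:
        rate = rate + 39
        if price < price < 3:
            break
    for a in rate:
        log(b)
        price = price - 23 // 33
    a = a - a[38]
    return a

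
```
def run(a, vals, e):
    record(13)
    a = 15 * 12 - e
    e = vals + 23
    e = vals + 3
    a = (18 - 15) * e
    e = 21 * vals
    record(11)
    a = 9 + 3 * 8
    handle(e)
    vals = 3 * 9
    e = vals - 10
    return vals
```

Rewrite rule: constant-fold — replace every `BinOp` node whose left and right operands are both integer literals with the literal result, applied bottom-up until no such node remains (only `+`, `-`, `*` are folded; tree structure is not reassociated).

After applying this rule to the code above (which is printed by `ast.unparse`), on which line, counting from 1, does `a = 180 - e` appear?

3

Transformed code:
def run(a, vals, e):
    record(13)
    a = 180 - e
    e = vals + 23
    e = vals + 3
    a = 3 * e
    e = 21 * vals
    record(11)
    a = 33
    handle(e)
    vals = 27
    e = vals - 10
    return vals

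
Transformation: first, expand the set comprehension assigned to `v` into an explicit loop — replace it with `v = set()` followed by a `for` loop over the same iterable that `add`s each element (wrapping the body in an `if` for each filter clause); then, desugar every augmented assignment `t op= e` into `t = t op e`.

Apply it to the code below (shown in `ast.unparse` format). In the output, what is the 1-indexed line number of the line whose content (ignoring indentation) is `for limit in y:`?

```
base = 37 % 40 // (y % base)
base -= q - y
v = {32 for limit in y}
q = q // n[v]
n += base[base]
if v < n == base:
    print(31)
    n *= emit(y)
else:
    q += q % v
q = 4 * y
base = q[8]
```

4

Transformed code:
base = 37 % 40 // (y % base)
base = base - (q - y)
v = set()
for limit in y:
    v.add(32)
q = q // n[v]
n = n + base[base]
if v < n == base:
    print(31)
    n = n * emit(y)
else:
    q = q + q % v
q = 4 * y
base = q[8]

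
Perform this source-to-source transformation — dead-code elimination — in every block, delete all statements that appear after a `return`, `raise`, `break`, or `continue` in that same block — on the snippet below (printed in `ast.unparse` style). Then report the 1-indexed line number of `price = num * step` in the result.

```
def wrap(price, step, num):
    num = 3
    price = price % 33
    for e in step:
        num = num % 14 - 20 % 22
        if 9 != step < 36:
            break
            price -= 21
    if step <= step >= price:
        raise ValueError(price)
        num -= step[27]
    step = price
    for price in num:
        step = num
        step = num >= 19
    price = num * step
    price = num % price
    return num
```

14

Transformed code:
def wrap(price, step, num):
    num = 3
    price = price % 33
    for e in step:
        num = num % 14 - 20 % 22
        if 9 != step < 36:
            break
    if step <= step >= price:
        raise ValueError(price)
    step = price
    for price in num:
        step = num
        step = num >= 19
    price = num * step
    price = num % price
    return num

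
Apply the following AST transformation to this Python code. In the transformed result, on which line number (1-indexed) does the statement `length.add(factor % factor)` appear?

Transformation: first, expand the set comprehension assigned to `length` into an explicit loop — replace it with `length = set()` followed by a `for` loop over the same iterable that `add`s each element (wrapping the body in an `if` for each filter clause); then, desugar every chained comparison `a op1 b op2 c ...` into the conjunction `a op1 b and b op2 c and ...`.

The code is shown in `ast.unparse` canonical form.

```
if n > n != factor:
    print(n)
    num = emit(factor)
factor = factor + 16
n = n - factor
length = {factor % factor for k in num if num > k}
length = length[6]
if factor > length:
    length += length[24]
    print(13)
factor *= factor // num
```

9

Transformed code:
if n > n and n != factor:
    print(n)
    num = emit(factor)
factor = factor + 16
n = n - factor
length = set()
for k in num:
    if num > k:
        length.add(factor % factor)
length = length[6]
if factor > length:
    length += length[24]
    print(13)
factor *= factor // num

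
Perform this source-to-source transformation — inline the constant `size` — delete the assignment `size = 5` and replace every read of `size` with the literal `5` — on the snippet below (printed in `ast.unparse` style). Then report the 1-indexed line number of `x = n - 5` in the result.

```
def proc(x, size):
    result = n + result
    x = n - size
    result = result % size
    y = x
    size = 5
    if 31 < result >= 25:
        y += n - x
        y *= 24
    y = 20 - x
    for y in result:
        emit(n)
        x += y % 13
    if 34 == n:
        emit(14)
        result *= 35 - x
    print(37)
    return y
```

3

Transformed code:
def proc(x, size):
    result = n + result
    x = n - 5
    result = result % 5
    y = x
    if 31 < result >= 25:
        y += n - x
        y *= 24
    y = 20 - x
    for y in result:
        emit(n)
        x += y % 13
    if 34 == n:
        emit(14)
        result *= 35 - x
    print(37)
    return y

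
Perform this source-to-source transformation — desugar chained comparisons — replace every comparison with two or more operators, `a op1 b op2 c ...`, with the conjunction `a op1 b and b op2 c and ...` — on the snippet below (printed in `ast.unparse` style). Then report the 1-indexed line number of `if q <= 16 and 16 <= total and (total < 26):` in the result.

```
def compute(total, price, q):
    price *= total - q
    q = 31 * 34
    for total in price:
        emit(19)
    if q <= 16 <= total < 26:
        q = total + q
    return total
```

Transformed code:
def compute(total, price, q):
    price *= total - q
    q = 31 * 34
    for total in price:
        emit(19)
    if q <= 16 and 16 <= total and (total < 26):
        q = total + q
    return total

6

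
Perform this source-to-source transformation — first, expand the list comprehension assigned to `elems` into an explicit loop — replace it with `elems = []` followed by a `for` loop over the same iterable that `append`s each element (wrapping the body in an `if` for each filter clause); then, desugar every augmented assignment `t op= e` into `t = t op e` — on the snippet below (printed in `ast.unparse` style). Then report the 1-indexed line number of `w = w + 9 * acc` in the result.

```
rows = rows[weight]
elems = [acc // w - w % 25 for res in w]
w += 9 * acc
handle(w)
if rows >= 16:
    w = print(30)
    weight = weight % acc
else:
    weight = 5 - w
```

5

Transformed code:
rows = rows[weight]
elems = []
for res in w:
    elems.append(acc // w - w % 25)
w = w + 9 * acc
handle(w)
if rows >= 16:
    w = print(30)
    weight = weight % acc
else:
    weight = 5 - w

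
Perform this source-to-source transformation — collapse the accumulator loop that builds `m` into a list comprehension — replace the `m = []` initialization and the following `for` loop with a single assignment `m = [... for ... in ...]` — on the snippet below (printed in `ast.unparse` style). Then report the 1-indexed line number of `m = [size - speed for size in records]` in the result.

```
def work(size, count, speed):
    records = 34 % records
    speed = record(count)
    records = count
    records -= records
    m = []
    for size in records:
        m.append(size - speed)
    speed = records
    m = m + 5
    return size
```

Transformed code:
def work(size, count, speed):
    records = 34 % records
    speed = record(count)
    records = count
    records -= records
    m = [size - speed for size in records]
    speed = records
    m = m + 5
    return size

6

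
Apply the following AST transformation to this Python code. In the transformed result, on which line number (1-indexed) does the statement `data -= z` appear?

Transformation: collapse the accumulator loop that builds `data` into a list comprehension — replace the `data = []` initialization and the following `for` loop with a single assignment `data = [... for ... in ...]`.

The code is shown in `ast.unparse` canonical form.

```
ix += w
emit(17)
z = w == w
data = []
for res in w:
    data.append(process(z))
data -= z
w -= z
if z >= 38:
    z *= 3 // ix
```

5

Transformed code:
ix += w
emit(17)
z = w == w
data = [process(z) for res in w]
data -= z
w -= z
if z >= 38:
    z *= 3 // ix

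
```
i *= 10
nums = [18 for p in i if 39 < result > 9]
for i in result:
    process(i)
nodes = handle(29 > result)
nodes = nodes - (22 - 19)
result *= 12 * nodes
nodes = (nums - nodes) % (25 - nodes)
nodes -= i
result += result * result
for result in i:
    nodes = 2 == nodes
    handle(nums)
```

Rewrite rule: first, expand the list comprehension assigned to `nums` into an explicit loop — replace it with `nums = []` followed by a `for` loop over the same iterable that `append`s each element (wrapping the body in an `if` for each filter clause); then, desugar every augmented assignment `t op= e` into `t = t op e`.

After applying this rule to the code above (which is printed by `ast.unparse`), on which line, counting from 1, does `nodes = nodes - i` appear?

12

Transformed code:
i = i * 10
nums = []
for p in i:
    if 39 < result > 9:
        nums.append(18)
for i in result:
    process(i)
nodes = handle(29 > result)
nodes = nodes - (22 - 19)
result = result * (12 * nodes)
nodes = (nums - nodes) % (25 - nodes)
nodes = nodes - i
result = result + result * result
for result in i:
    nodes = 2 == nodes
    handle(nums)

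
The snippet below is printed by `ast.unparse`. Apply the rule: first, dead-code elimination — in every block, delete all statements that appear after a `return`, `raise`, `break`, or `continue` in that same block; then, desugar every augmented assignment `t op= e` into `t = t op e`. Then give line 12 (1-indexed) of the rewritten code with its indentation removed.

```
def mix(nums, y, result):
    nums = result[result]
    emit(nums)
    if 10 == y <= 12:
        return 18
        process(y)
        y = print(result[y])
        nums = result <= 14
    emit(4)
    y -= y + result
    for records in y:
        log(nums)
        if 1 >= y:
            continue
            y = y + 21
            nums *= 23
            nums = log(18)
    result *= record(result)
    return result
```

result = result * record(result)

Transformed code:
def mix(nums, y, result):
    nums = result[result]
    emit(nums)
    if 10 == y <= 12:
        return 18
    emit(4)
    y = y - (y + result)
    for records in y:
        log(nums)
        if 1 >= y:
            continue
    result = result * record(result)
    return result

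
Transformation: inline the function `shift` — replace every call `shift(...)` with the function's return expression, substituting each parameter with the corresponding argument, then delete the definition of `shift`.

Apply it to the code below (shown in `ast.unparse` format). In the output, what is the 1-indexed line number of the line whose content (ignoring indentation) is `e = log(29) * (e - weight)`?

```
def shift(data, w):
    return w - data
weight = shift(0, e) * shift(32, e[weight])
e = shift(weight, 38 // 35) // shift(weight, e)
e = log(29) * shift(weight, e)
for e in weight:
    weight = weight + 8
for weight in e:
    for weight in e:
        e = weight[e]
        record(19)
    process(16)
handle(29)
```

3

Transformed code:
weight = (e - 0) * (e[weight] - 32)
e = (38 // 35 - weight) // (e - weight)
e = log(29) * (e - weight)
for e in weight:
    weight = weight + 8
for weight in e:
    for weight in e:
        e = weight[e]
        record(19)
    process(16)
handle(29)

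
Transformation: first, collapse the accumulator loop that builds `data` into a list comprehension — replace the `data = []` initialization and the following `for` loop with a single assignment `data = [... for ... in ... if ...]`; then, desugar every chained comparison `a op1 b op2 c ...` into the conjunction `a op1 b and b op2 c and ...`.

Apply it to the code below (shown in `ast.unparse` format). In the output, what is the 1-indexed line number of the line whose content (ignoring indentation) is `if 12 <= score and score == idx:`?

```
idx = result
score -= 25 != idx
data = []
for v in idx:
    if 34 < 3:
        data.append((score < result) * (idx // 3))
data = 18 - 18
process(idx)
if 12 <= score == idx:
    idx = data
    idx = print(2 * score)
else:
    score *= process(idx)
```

Transformed code:
idx = result
score -= 25 != idx
data = [(score < result) * (idx // 3) for v in idx if 34 < 3]
data = 18 - 18
process(idx)
if 12 <= score and score == idx:
    idx = data
    idx = print(2 * score)
else:
    score *= process(idx)

6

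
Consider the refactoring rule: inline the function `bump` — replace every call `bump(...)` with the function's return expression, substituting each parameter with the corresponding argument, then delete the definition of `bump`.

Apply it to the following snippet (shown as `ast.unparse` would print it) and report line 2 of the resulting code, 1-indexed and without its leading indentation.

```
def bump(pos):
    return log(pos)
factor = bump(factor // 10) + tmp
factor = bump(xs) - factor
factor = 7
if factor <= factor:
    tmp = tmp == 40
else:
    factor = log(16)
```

Transformed code:
factor = log(factor // 10) + tmp
factor = log(xs) - factor
factor = 7
if factor <= factor:
    tmp = tmp == 40
else:
    factor = log(16)

factor = log(xs) - factor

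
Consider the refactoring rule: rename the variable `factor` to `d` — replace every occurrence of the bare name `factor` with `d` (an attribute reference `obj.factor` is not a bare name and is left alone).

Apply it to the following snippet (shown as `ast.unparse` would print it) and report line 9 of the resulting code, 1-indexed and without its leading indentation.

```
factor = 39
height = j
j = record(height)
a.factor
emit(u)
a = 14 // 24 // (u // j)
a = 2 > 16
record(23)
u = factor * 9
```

u = d * 9

Transformed code:
d = 39
height = j
j = record(height)
a.factor
emit(u)
a = 14 // 24 // (u // j)
a = 2 > 16
record(23)
u = d * 9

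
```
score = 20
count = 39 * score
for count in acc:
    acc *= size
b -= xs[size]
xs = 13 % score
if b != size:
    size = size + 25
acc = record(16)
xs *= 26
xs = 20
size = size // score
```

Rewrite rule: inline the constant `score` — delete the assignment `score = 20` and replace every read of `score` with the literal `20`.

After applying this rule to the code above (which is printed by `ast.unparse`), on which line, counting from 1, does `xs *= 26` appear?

9

Transformed code:
count = 39 * 20
for count in acc:
    acc *= size
b -= xs[size]
xs = 13 % 20
if b != size:
    size = size + 25
acc = record(16)
xs *= 26
xs = 20
size = size // 20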